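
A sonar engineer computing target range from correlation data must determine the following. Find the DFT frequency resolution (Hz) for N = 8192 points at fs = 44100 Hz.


DFT frequency resolution:
df = fs / N
   = 44100 / 8192
   = 5.3833 Hz

5.3833 Hz


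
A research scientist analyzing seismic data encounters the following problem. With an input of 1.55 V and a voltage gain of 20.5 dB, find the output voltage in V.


Output voltage from dB gain:
V_out = V_in * 10^(gain_dB / 20)
      = 1.55 * 10^(20.5 / 20)
      = 1.55 * 10.592537
      = 16.4184 V

16.4184 V


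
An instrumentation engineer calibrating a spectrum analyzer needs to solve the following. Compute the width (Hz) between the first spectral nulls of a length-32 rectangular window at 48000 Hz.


Main lobe width for a rectangular window:
Width = 2 * fs / N
      = 2 * 48000 / 32
      = 96000 / 32
      = 3000.0 Hz

3000.0 Hz


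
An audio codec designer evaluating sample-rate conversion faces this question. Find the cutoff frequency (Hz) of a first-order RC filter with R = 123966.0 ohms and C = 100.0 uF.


Cutoff frequency of a first-order RC filter:
fc = 1 / (2 * pi * R * C)
C = 100.0 uF = 0.0001 F
fc = 1 / (2 * pi * 123966.0 * 0.0001)
   = 1 / 77.890134978982
   = 0.012839 Hz

0.012839 Hz


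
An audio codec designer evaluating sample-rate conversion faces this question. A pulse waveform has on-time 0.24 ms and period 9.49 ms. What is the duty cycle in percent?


Duty cycle as a percentage:
DC = (t_on / T) * 100
   = (0.24 / 9.49) * 100
   = 0.02529 * 100
   = 2.53 %

2.53 %


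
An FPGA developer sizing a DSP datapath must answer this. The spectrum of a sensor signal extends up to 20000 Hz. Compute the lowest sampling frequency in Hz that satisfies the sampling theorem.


The Nyquist rate is twice the maximum frequency component.
fs_min = 2 * fmax
      = 2 * 20000
      = 40000 Hz

40000


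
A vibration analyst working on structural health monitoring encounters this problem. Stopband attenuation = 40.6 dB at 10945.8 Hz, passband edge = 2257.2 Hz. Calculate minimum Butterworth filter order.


Butterworth filter order formula:
n = log10(10^(A/10) - 1) / (2 * log10(f_stop/f_pass))
10^(40.6/10) - 1 = 11480.5362
f_stop/f_pass = 10945.8 / 2257.2 = 4.8493
n = 2.9605 -> ceil = 3

3


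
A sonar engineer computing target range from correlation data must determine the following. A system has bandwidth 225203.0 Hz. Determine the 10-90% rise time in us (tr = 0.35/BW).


Rise time from bandwidth relationship:
tr = 0.35 / BW
   = 0.35 / 225203.0
   = 1.554153364e-06 s
   = 1.5542 us

1.5542 us


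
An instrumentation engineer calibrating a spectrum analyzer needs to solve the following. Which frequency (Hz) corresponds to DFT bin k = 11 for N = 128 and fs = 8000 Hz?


Frequency of DFT bin k:
f_k = k * fs / N
    = 11 * 8000 / 128
    = 88000 / 128
    = 687.5 Hz

687.5 Hz


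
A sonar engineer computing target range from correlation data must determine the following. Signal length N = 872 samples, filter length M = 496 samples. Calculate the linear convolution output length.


Linear convolution output length:
L = N + M - 1
  = 872 + 496 - 1
  = 1367 samples

1367


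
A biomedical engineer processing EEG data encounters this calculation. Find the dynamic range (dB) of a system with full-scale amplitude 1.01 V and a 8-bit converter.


Dynamic range from full-scale to LSB:
V_min = V_max / 2^bits = 1.01 / 2^8
DR = 20 * log10(V_max / V_min)
   = 20 * log10(2^8)
   = 20 * 8 * log10(2)
   = 48.16 dB

48.16 dB


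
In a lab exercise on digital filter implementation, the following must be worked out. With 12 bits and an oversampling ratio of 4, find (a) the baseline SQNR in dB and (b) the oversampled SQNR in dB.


Step 1 — baseline SQNR at Nyquist:
SQNR_base = 6.02*N + 1.76
          = 6.02*12 + 1.76
          = 74.0 dB

Step 2 — oversampling processing gain:
G = 10*log10(OSR) = 10*log10(4) = 6.02 dB

Step 3 — total:
SQNR_total = 74.0 + 6.02 = 80.02 dB

Base SQNR = 74.0 dB; oversampled SQNR = 80.02 dB


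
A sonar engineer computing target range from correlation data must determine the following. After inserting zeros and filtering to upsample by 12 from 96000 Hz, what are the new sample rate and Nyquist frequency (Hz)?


Step 1 — output sample rate after interpolation by L:
fs_out = L * fs_in = 12 * 96000 = 1152000 Hz

Step 2 — Nyquist frequency of the output stream:
f_Nyq = fs_out / 2 = 1152000 / 2 = 576000.0 Hz

fs_out = 1152000 Hz; f_Nyquist = 576000.0 Hz


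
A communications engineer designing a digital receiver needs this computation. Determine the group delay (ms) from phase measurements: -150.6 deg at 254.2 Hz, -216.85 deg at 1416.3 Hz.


Group delay from phase difference:
tau = -d(phi)/d(omega)
d(phi) = -66.25 deg = -1.156281 rad
d(omega) = 2*pi*(1416.3 - 254.2) = 7301.6896 rad/s
tau = -(-1.156281) / 7301.6896
    = 0.1584 ms

0.1584 ms


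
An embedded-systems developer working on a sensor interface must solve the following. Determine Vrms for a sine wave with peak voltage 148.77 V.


RMS voltage for a sinusoidal waveform:
V_rms = V_peak / sqrt(2)
      = 148.77 / 1.414214
      = 105.196 V

105.196 V


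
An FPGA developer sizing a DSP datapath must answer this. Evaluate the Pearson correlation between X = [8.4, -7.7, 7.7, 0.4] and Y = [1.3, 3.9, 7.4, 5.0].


Pearson correlation coefficient (population):
r = cov(X,Y) / (std(X) * std(Y))
Mean X = 2.2, Mean Y = 4.4
Cov(X,Y) = 0.2875
Std(X) = 6.518052, Std(Y) = 2.192031
r = 0.0201

0.0201


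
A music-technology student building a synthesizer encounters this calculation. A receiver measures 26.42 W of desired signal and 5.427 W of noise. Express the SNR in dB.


SNR in decibels:
SNR = 10 * log10(Ps / Pn)
    = 10 * log10(26.42 / 5.427)
    = 10 * log10(4.8683)
    = 10 * 0.6874
    = 6.87 dB

6.87 dB


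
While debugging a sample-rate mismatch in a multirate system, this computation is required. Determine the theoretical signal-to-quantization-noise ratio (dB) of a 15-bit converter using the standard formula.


Theoretical SNR for a full-scale sinusoid:
SNR = 6.02 * N + 1.76
    = 6.02 * 15 + 1.76
    = 90.3 + 1.76
    = 92.06 dB

92.06 dB


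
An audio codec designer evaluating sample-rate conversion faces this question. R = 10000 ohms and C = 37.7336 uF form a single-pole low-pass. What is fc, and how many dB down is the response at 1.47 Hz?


Step 1 — cutoff frequency:
fc = 1 / (2*pi*R*C)
C = 37.7336 uF = 3.77336e-05 F
fc = 1 / (2*pi*10000*3.77336e-05)
   = 0.421786 Hz

Step 2 — magnitude at f = 1.47 Hz:
|H(f)| = 1 / sqrt(1 + (f/fc)^2)
f/fc = 1.47 / 0.421786 = 3.48518
|H| = 1 / sqrt(1 + 12.14648) = 0.2758006
|H|_dB = 20*log10(0.2758006) = -11.19 dB

fc = 0.421786 Hz; |H(1.47 Hz)| = -11.19 dB


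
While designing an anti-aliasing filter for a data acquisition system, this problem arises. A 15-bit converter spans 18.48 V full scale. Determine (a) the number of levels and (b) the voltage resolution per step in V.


Step 1 — number of quantization levels:
L = 2^N = 2^15 = 32768

Step 2 — LSB step size:
delta = Vfs / L
      = 18.48 / 32768
      = 0.00056396 V

Levels = 32768; step size = 0.00056396 V


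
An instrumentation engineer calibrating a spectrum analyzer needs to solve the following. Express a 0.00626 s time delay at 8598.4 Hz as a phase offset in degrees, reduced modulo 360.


Phase shift from frequency and time delay:
phi = 360 * f * t_delay
    = 360 * 8598.4 * 0.00626
    = 19377.35 degrees
    mod 360 = 297.35 degrees

297.35 degrees


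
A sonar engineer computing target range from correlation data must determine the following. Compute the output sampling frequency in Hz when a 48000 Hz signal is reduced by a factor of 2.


Decimation reduces the sample rate:
fs_out = fs_in / M
       = 48000 / 2
       = 24000.0 Hz

24000.0 Hz


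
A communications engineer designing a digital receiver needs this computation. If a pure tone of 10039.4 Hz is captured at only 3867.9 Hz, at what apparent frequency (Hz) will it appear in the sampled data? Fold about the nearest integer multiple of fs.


Compute the nearest integer multiple of fs to the signal:
n = round(10039.4 / 3867.9) = 3
f_alias = |10039.4 - 3 * 3867.9|
        = |10039.4 - 11603.7|
        = 1564.3 Hz

1564.3


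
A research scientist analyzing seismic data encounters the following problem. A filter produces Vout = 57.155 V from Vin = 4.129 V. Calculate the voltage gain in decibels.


Voltage gain in dB:
G = 20 * log10(Vout / Vin)
  = 20 * log10(57.155 / 4.129)
  = 20 * log10(13.842335)
  = 20 * 1.141209
  = 22.82 dB

22.82 dB


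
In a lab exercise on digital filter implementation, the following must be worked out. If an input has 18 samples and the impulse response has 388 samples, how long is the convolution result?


Linear convolution output length:
L = N + M - 1
  = 18 + 388 - 1
  = 405 samples

405


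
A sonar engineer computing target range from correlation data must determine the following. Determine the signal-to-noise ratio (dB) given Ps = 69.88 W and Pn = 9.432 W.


SNR in decibels:
SNR = 10 * log10(Ps / Pn)
    = 10 * log10(69.88 / 9.432)
    = 10 * log10(7.4088)
    = 10 * 0.8697
    = 8.7 dB

8.7 dB


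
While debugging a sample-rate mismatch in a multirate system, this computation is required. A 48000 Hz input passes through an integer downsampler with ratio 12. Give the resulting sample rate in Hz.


Decimation reduces the sample rate:
fs_out = fs_in / M
       = 48000 / 12
       = 4000.0 Hz

4000.0 Hz


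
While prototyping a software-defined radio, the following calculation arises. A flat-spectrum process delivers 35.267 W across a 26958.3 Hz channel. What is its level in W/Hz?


Power spectral density:
PSD = P / BW
    = 35.267 / 26958.3
    = 0.00130821 W/Hz

0.00130821 W/Hz


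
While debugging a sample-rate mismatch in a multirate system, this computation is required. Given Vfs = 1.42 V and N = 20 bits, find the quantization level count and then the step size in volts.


Step 1 — number of quantization levels:
L = 2^N = 2^20 = 1048576

Step 2 — LSB step size:
delta = Vfs / L
      = 1.42 / 1048576
      = 1.35e-06 V

Levels = 1048576; step size = 1.35e-06 V


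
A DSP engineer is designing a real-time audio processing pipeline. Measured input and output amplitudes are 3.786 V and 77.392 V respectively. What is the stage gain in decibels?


Voltage gain in dB:
G = 20 * log10(Vout / Vin)
  = 20 * log10(77.392 / 3.786)
  = 20 * log10(20.441627)
  = 20 * 1.310515
  = 26.21 dB

26.21 dB


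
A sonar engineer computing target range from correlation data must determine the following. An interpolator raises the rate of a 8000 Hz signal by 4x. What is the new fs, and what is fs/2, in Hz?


Step 1 — output sample rate after interpolation by L:
fs_out = L * fs_in = 4 * 8000 = 32000 Hz

Step 2 — Nyquist frequency of the output stream:
f_Nyq = fs_out / 2 = 32000 / 2 = 16000.0 Hz

fs_out = 32000 Hz; f_Nyquist = 16000.0 Hz


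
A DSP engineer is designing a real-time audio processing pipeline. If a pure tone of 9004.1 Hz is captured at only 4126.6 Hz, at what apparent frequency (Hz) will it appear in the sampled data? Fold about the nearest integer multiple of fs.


Compute the nearest integer multiple of fs to the signal:
n = round(9004.1 / 4126.6) = 2
f_alias = |9004.1 - 2 * 4126.6|
        = |9004.1 - 8253.2|
        = 750.9 Hz

750.9


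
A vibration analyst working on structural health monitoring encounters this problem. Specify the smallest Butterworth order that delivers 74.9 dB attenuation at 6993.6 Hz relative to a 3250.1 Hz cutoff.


Butterworth filter order formula:
n = log10(10^(A/10) - 1) / (2 * log10(f_stop/f_pass))
10^(74.9/10) - 1 = 30902953.3251
f_stop/f_pass = 6993.6 / 3250.1 = 2.1518
n = 11.2529 -> ceil = 12

12


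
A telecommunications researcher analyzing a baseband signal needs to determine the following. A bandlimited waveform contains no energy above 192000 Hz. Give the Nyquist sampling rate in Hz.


The Nyquist rate is twice the maximum frequency component.
fs_min = 2 * fmax
      = 2 * 192000
      = 384000 Hz

384000


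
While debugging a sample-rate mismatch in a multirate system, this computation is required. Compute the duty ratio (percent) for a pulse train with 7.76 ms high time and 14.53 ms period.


Duty cycle as a percentage:
DC = (t_on / T) * 100
   = (7.76 / 14.53) * 100
   = 0.534067 * 100
   = 53.41 %

53.41 %


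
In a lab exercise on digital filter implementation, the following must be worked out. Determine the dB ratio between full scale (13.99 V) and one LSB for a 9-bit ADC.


Dynamic range from full-scale to LSB:
V_min = V_max / 2^bits = 13.99 / 2^9
DR = 20 * log10(V_max / V_min)
   = 20 * log10(2^9)
   = 20 * 9 * log10(2)
   = 54.19 dB

54.19 dB


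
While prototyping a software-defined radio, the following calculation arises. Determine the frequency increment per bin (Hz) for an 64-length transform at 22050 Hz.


DFT frequency resolution:
df = fs / N
   = 22050 / 64
   = 344.5312 Hz

344.5312 Hz


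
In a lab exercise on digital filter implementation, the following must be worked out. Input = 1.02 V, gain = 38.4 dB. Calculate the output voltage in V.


Output voltage from dB gain:
V_out = V_in * 10^(gain_dB / 20)
      = 1.02 * 10^(38.4 / 20)
      = 1.02 * 83.176377
      = 84.8399 V

84.8399 V


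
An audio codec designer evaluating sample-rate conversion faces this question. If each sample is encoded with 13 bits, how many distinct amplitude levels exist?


Number of quantization levels = 2^N
= 2^13
= 8192

8192


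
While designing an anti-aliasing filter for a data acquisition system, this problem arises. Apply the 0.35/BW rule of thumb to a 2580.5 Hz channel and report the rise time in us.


Rise time from bandwidth relationship:
tr = 0.35 / BW
   = 0.35 / 2580.5
   = 0.0001356326293 s
   = 135.6326 us

135.6326 us


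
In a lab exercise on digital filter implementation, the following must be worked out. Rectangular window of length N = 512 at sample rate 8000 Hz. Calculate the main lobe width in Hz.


Main lobe width for a rectangular window:
Width = 2 * fs / N
      = 2 * 8000 / 512
      = 16000 / 512
      = 31.25 Hz

31.25 Hz


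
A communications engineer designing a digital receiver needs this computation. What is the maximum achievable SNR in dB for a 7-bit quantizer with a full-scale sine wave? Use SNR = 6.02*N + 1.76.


Theoretical SNR for a full-scale sinusoid:
SNR = 6.02 * N + 1.76
    = 6.02 * 7 + 1.76
    = 42.14 + 1.76
    = 43.9 dB

43.9 dB


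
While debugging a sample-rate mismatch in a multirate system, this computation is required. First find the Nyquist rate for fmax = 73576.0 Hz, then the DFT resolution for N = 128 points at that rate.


Step 1 — Nyquist sampling rate:
fs = 2 * fmax = 2 * 73576.0 = 147152.0 Hz

Step 2 — DFT bin spacing:
df = fs / N = 147152.0 / 128 = 1149.625 Hz

1149.625 Hz


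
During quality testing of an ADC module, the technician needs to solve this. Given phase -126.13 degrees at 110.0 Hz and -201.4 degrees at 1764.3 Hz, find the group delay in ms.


Group delay from phase difference:
tau = -d(phi)/d(omega)
d(phi) = -75.27 deg = -1.313709 rad
d(omega) = 2*pi*(1764.3 - 110.0) = 10394.2735 rad/s
tau = -(-1.313709) / 10394.2735
    = 0.1264 ms

0.1264 ms


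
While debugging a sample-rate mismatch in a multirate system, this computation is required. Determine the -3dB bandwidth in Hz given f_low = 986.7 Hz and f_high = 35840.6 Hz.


Bandwidth is the difference of -3dB frequencies:
BW = f_high - f_low
   = 35840.6 - 986.7
   = 34853.9 Hz

34853.9 Hz


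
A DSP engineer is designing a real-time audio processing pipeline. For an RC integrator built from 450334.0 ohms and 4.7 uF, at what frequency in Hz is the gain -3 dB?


Cutoff frequency of a first-order RC filter:
fc = 1 / (2 * pi * R * C)
C = 4.7 uF = 4.7e-06 F
fc = 1 / (2 * pi * 450334.0 * 4.7e-06)
   = 1 / 13.29880026898
   = 0.075195 Hz

0.075195 Hz


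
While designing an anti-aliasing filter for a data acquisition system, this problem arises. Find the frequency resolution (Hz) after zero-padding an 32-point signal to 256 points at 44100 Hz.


Frequency resolution after zero-padding:
N_padded = 32 * 8 = 256
df = fs / N_padded
   = 44100 / 256
   = 172.2656 Hz

172.2656 Hz


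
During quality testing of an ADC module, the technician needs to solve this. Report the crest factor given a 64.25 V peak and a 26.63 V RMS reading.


Crest factor is the ratio of peak to RMS:
CF = V_peak / V_rms
   = 64.25 / 26.63
   = 2.4127

2.4127


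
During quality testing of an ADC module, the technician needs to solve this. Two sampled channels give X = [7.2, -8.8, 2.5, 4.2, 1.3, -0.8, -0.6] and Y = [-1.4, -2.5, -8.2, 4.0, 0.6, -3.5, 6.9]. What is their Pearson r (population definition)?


Pearson correlation coefficient (population):
r = cov(X,Y) / (std(X) * std(Y))
Mean X = 0.7143, Mean Y = -0.5857
Cov(X,Y) = 1.512653
Std(X) = 4.66428, Std(Y) = 4.617801
r = 0.0702

0.0702


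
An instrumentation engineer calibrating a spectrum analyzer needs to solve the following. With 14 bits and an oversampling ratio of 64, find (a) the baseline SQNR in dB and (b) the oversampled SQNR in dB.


Step 1 — baseline SQNR at Nyquist:
SQNR_base = 6.02*N + 1.76
          = 6.02*14 + 1.76
          = 86.04 dB

Step 2 — oversampling processing gain:
G = 10*log10(OSR) = 10*log10(64) = 18.06 dB

Step 3 — total:
SQNR_total = 86.04 + 18.06 = 104.1 dB

Base SQNR = 86.04 dB; oversampled SQNR = 104.1 dB


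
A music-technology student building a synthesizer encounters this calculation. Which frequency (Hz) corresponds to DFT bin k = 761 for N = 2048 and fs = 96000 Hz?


Frequency of DFT bin k:
f_k = k * fs / N
    = 761 * 96000 / 2048
    = 73056000 / 2048
    = 35671.875 Hz

35671.875 Hz


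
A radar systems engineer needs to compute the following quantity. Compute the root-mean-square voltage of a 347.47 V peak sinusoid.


RMS voltage for a sinusoidal waveform:
V_rms = V_peak / sqrt(2)
      = 347.47 / 1.414214
      = 245.698 V

245.698 V


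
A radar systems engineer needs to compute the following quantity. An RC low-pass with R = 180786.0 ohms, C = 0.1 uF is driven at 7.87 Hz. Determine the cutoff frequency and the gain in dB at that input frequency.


Step 1 — cutoff frequency:
fc = 1 / (2*pi*R*C)
C = 0.1 uF = 1e-07 F
fc = 1 / (2*pi*180786.0*1e-07)
   = 8.8035 Hz

Step 2 — magnitude at f = 7.87 Hz:
|H(f)| = 1 / sqrt(1 + (f/fc)^2)
f/fc = 7.87 / 8.8035 = 0.893963
|H| = 1 / sqrt(1 + 0.79917) = 0.7455279
|H|_dB = 20*log10(0.7455279) = -2.55 dB

fc = 8.8035 Hz; |H(7.87 Hz)| = -2.55 dB


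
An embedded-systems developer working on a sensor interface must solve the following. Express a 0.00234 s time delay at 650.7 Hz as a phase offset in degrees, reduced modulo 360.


Phase shift from frequency and time delay:
phi = 360 * f * t_delay
    = 360 * 650.7 * 0.00234
    = 548.15 degrees
    mod 360 = 188.15 degrees

188.15 degrees


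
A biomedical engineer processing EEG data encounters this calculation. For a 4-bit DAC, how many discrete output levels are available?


Number of quantization levels = 2^N
= 2^4
= 16

16


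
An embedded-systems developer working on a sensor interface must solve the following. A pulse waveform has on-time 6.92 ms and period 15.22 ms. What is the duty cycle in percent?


Duty cycle as a percentage:
DC = (t_on / T) * 100
   = (6.92 / 15.22) * 100
   = 0.454665 * 100
   = 45.47 %

45.47 %


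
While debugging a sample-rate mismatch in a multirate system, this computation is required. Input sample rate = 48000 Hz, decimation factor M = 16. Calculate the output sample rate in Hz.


Decimation reduces the sample rate:
fs_out = fs_in / M
       = 48000 / 16
       = 3000.0 Hz

3000.0 Hz


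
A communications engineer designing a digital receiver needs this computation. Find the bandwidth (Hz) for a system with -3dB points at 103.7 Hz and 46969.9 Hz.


Bandwidth is the difference of -3dB frequencies:
BW = f_high - f_low
   = 46969.9 - 103.7
   = 46866.2 Hz

46866.2 Hz


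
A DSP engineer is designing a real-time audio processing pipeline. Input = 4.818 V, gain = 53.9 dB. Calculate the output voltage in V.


Output voltage from dB gain:
V_out = V_in * 10^(gain_dB / 20)
      = 4.818 * 10^(53.9 / 20)
      = 4.818 * 495.450191
      = 2387.079 V

2387.079 V


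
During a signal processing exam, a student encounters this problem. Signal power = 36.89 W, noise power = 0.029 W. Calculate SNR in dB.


SNR in decibels:
SNR = 10 * log10(Ps / Pn)
    = 10 * log10(36.89 / 0.029)
    = 10 * log10(1272.069)
    = 10 * 3.1045
    = 31.05 dB

31.05 dB


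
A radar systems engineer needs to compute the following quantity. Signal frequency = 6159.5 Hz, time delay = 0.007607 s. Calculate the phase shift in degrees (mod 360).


Phase shift from frequency and time delay:
phi = 360 * f * t_delay
    = 360 * 6159.5 * 0.007607
    = 16867.91 degrees
    mod 360 = 307.91 degrees

307.91 degrees


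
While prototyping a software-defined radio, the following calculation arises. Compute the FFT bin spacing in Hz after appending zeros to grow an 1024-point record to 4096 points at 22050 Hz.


Frequency resolution after zero-padding:
N_padded = 1024 * 4 = 4096
df = fs / N_padded
   = 22050 / 4096
   = 5.3833 Hz

5.3833 Hz


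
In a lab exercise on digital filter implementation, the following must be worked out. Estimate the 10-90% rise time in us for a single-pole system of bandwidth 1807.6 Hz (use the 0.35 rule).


Rise time from bandwidth relationship:
tr = 0.35 / BW
   = 0.35 / 1807.6
   = 0.0001936269086 s
   = 193.6269 us

193.6269 us


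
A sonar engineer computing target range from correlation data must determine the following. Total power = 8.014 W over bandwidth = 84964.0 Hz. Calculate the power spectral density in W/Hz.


Power spectral density:
PSD = P / BW
    = 8.014 / 84964.0
    = 9.432e-05 W/Hz

9.432e-05 W/Hz


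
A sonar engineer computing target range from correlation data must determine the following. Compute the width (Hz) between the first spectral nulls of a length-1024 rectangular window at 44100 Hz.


Main lobe width for a rectangular window:
Width = 2 * fs / N
      = 2 * 44100 / 1024
      = 88200 / 1024
      = 86.133 Hz

86.133 Hz


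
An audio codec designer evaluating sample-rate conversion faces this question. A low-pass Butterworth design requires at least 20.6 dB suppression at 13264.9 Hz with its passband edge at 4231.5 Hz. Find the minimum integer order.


Butterworth filter order formula:
n = log10(10^(A/10) - 1) / (2 * log10(f_stop/f_pass))
10^(20.6/10) - 1 = 113.8154
f_stop/f_pass = 13264.9 / 4231.5 = 3.1348
n = 2.0719 -> ceil = 3

3


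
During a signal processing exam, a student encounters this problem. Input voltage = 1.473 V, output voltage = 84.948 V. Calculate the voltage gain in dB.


Voltage gain in dB:
G = 20 * log10(Vout / Vin)
  = 20 * log10(84.948 / 1.473)
  = 20 * log10(57.670061)
  = 20 * 1.76095
  = 35.22 dB

35.22 dB


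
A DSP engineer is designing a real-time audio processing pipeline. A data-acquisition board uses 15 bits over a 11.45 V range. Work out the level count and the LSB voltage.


Step 1 — number of quantization levels:
L = 2^N = 2^15 = 32768

Step 2 — LSB step size:
delta = Vfs / L
      = 11.45 / 32768
      = 0.00034943 V

Levels = 32768; step size = 0.00034943 V


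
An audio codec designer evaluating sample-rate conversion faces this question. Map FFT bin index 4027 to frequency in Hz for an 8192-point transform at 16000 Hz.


Frequency of DFT bin k:
f_k = k * fs / N
    = 4027 * 16000 / 8192
    = 64432000 / 8192
    = 7865.234 Hz

7865.234 Hz


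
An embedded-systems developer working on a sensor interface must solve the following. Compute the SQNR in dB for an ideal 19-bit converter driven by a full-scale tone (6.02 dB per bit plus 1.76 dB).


Theoretical SNR for a full-scale sinusoid:
SNR = 6.02 * N + 1.76
    = 6.02 * 19 + 1.76
    = 114.38 + 1.76
    = 116.14 dB

116.14 dB


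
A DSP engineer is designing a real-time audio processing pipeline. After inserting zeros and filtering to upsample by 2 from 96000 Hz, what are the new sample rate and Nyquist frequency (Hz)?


Step 1 — output sample rate after interpolation by L:
fs_out = L * fs_in = 2 * 96000 = 192000 Hz

Step 2 — Nyquist frequency of the output stream:
f_Nyq = fs_out / 2 = 192000 / 2 = 96000.0 Hz

fs_out = 192000 Hz; f_Nyquist = 96000.0 Hz


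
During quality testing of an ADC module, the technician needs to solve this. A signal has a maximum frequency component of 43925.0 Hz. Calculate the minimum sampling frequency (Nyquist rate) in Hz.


The Nyquist rate is twice the maximum frequency component.
fs_min = 2 * fmax
      = 2 * 43925.0
      = 87850.0 Hz

87850.0


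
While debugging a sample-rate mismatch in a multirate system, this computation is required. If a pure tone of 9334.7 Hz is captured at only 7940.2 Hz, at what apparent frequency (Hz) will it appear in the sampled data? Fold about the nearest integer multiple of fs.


Compute the nearest integer multiple of fs to the signal:
n = round(9334.7 / 7940.2) = 1
f_alias = |9334.7 - 1 * 7940.2|
        = |9334.7 - 7940.2|
        = 1394.5 Hz

1394.5


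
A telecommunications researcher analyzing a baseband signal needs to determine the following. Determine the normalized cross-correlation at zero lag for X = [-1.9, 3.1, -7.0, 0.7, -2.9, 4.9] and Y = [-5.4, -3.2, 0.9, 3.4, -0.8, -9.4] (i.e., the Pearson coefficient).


Pearson correlation coefficient (population):
r = cov(X,Y) / (std(X) * std(Y))
Mean X = -0.5167, Mean Y = -2.4167
Cov(X,Y) = -9.135278
Std(X) = 3.948171, Std(Y) = 4.197784
r = -0.5512

-0.5512


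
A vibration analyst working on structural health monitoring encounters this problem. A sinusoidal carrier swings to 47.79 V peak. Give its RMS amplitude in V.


RMS voltage for a sinusoidal waveform:
V_rms = V_peak / sqrt(2)
      = 47.79 / 1.414214
      = 33.793 V

33.793 V


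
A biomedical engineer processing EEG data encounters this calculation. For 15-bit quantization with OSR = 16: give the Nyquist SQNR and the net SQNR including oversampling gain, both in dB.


Step 1 — baseline SQNR at Nyquist:
SQNR_base = 6.02*N + 1.76
          = 6.02*15 + 1.76
          = 92.06 dB

Step 2 — oversampling processing gain:
G = 10*log10(OSR) = 10*log10(16) = 12.04 dB

Step 3 — total:
SQNR_total = 92.06 + 12.04 = 104.1 dB

Base SQNR = 92.06 dB; oversampled SQNR = 104.1 dB


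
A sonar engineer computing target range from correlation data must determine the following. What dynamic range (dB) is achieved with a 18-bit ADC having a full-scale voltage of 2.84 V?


Dynamic range from full-scale to LSB:
V_min = V_max / 2^bits = 2.84 / 2^18
DR = 20 * log10(V_max / V_min)
   = 20 * log10(2^18)
   = 20 * 18 * log10(2)
   = 108.37 dB

108.37 dB


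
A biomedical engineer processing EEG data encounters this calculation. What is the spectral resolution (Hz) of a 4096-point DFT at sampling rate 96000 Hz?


DFT frequency resolution:
df = fs / N
   = 96000 / 4096
   = 23.4375 Hz

23.4375 Hz


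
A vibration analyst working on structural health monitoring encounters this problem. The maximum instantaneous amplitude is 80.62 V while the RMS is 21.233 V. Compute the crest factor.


Crest factor is the ratio of peak to RMS:
CF = V_peak / V_rms
   = 80.62 / 21.233
   = 3.7969

3.7969


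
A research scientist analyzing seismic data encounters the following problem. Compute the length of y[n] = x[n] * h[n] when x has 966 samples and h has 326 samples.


Linear convolution output length:
L = N + M - 1
  = 966 + 326 - 1
  = 1291 samples

1291


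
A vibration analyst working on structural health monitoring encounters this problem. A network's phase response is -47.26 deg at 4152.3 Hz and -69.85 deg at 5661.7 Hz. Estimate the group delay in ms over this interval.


Group delay from phase difference:
tau = -d(phi)/d(omega)
d(phi) = -22.59 deg = -0.39427 rad
d(omega) = 2*pi*(5661.7 - 4152.3) = 9483.8399 rad/s
tau = -(-0.39427) / 9483.8399
    = 0.0416 ms

0.0416 ms


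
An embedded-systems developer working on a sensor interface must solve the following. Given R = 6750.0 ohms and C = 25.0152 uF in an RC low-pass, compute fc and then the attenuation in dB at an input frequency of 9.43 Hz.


Step 1 — cutoff frequency:
fc = 1 / (2*pi*R*C)
C = 25.0152 uF = 2.50152e-05 F
fc = 1 / (2*pi*6750.0*2.50152e-05)
   = 0.942567 Hz

Step 2 — magnitude at f = 9.43 Hz:
|H(f)| = 1 / sqrt(1 + (f/fc)^2)
f/fc = 9.43 / 0.942567 = 10.004594
|H| = 1 / sqrt(1 + 100.091901) = 0.0994585
|H|_dB = 20*log10(0.0994585) = -20.05 dB

fc = 0.942567 Hz; |H(9.43 Hz)| = -20.05 dB


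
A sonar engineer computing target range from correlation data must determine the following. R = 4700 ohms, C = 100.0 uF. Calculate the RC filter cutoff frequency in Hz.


Cutoff frequency of a first-order RC filter:
fc = 1 / (2 * pi * R * C)
C = 100.0 uF = 0.0001 F
fc = 1 / (2 * pi * 4700 * 0.0001)
   = 1 / 2.9530970943744
   = 0.338628 Hz

0.338628 Hz


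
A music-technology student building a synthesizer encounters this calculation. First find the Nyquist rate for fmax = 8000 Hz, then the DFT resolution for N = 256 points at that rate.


Step 1 — Nyquist sampling rate:
fs = 2 * fmax = 2 * 8000 = 16000 Hz

Step 2 — DFT bin spacing:
df = fs / N = 16000 / 256 = 62.5 Hz

62.5 Hz


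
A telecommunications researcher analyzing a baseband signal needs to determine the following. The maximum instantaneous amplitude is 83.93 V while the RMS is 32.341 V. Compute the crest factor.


Crest factor is the ratio of peak to RMS:
CF = V_peak / V_rms
   = 83.93 / 32.341
   = 2.5952

2.5952


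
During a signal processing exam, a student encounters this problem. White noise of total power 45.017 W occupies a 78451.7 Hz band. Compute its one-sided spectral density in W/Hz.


Power spectral density:
PSD = P / BW
    = 45.017 / 78451.7
    = 0.00057382 W/Hz

0.00057382 W/Hz


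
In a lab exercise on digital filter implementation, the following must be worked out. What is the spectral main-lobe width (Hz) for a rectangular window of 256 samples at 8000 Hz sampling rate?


Main lobe width for a rectangular window:
Width = 2 * fs / N
      = 2 * 8000 / 256
      = 16000 / 256
      = 62.5 Hz

62.5 Hz


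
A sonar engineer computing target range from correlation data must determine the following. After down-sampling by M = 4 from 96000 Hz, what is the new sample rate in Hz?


Decimation reduces the sample rate:
fs_out = fs_in / M
       = 96000 / 4
       = 24000.0 Hz

24000.0 Hz


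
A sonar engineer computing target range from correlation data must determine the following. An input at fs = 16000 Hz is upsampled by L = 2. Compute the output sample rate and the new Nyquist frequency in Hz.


Step 1 — output sample rate after interpolation by L:
fs_out = L * fs_in = 2 * 16000 = 32000 Hz

Step 2 — Nyquist frequency of the output stream:
f_Nyq = fs_out / 2 = 32000 / 2 = 16000.0 Hz

fs_out = 32000 Hz; f_Nyquist = 16000.0 Hz


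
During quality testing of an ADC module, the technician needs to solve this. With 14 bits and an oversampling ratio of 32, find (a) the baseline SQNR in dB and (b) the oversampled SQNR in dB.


Step 1 — baseline SQNR at Nyquist:
SQNR_base = 6.02*N + 1.76
          = 6.02*14 + 1.76
          = 86.04 dB

Step 2 — oversampling processing gain:
G = 10*log10(OSR) = 10*log10(32) = 15.05 dB

Step 3 — total:
SQNR_total = 86.04 + 15.05 = 101.09 dB

Base SQNR = 86.04 dB; oversampled SQNR = 101.09 dB


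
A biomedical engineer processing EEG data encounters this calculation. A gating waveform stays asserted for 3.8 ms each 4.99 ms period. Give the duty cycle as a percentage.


Duty cycle as a percentage:
DC = (t_on / T) * 100
   = (3.8 / 4.99) * 100
   = 0.761523 * 100
   = 76.15 %

76.15 %


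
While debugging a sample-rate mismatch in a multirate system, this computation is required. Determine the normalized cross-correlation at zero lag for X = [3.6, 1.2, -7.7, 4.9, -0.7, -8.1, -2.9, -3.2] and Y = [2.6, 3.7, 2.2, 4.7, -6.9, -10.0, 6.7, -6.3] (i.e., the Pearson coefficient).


Pearson correlation coefficient (population):
r = cov(X,Y) / (std(X) * std(Y))
Mean X = -1.6125, Mean Y = -0.4125
Cov(X,Y) = 12.641094
Std(X) = 4.495119, Std(Y) = 5.897126
r = 0.4769

0.4769


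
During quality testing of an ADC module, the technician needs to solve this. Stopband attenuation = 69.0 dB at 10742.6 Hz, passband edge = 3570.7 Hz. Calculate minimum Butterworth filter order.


Butterworth filter order formula:
n = log10(10^(A/10) - 1) / (2 * log10(f_stop/f_pass))
10^(69.0/10) - 1 = 7943281.3472
f_stop/f_pass = 10742.6 / 3570.7 = 3.0085
n = 7.2122 -> ceil = 8

8


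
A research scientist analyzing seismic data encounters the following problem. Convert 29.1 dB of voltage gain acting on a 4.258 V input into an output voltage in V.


Output voltage from dB gain:
V_out = V_in * 10^(gain_dB / 20)
      = 4.258 * 10^(29.1 / 20)
      = 4.258 * 28.510183
      = 121.3964 V

121.3964 V


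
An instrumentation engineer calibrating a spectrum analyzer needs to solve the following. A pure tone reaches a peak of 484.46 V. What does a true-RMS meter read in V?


RMS voltage for a sinusoidal waveform:
V_rms = V_peak / sqrt(2)
      = 484.46 / 1.414214
      = 342.565 V

342.565 V


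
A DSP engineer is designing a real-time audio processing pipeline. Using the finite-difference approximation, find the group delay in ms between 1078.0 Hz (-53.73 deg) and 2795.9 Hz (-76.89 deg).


Group delay from phase difference:
tau = -d(phi)/d(omega)
d(phi) = -23.16 deg = -0.404218 rad
d(omega) = 2*pi*(2795.9 - 1078.0) = 10793.884 rad/s
tau = -(-0.404218) / 10793.884
    = 0.0374 ms

0.0374 ms


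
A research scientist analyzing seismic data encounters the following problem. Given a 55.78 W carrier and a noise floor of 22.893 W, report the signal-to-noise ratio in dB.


SNR in decibels:
SNR = 10 * log10(Ps / Pn)
    = 10 * log10(55.78 / 22.893)
    = 10 * log10(2.4366)
    = 10 * 0.3868
    = 3.87 dB

3.87 dB


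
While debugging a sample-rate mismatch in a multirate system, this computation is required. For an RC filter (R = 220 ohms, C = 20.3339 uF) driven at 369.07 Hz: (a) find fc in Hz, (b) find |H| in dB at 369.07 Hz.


Step 1 — cutoff frequency:
fc = 1 / (2*pi*R*C)
C = 20.3339 uF = 2.03339e-05 F
fc = 1 / (2*pi*220*2.03339e-05)
   = 35.5776 Hz

Step 2 — magnitude at f = 369.07 Hz:
|H(f)| = 1 / sqrt(1 + (f/fc)^2)
f/fc = 369.07 / 35.5776 = 10.373662
|H| = 1 / sqrt(1 + 107.612863) = 0.0959532
|H|_dB = 20*log10(0.0959532) = -20.36 dB

fc = 35.5776 Hz; |H(369.07 Hz)| = -20.36 dB


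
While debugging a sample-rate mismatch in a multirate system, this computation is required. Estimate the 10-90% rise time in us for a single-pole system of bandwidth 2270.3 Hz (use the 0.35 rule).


Rise time from bandwidth relationship:
tr = 0.35 / BW
   = 0.35 / 2270.3
   = 0.0001541646478 s
   = 154.1646 us

154.1646 us


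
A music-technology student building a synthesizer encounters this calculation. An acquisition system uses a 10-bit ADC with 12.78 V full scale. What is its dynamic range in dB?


Dynamic range from full-scale to LSB:
V_min = V_max / 2^bits = 12.78 / 2^10
DR = 20 * log10(V_max / V_min)
   = 20 * log10(2^10)
   = 20 * 10 * log10(2)
   = 60.21 dB

60.21 dB


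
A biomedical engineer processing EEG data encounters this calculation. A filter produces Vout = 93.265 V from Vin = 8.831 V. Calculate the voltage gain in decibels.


Voltage gain in dB:
G = 20 * log10(Vout / Vin)
  = 20 * log10(93.265 / 8.831)
  = 20 * log10(10.561092)
  = 20 * 1.023709
  = 20.47 dB

20.47 dB


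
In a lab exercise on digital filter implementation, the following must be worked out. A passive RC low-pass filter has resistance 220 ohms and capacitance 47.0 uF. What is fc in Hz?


Cutoff frequency of a first-order RC filter:
fc = 1 / (2 * pi * R * C)
C = 47.0 uF = 4.7e-05 F
fc = 1 / (2 * pi * 220 * 4.7e-05)
   = 1 / 0.064968136076237
   = 15.392161 Hz

15.392161 Hz


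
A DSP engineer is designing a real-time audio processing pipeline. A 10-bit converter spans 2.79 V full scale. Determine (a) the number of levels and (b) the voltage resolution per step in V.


Step 1 — number of quantization levels:
L = 2^N = 2^10 = 1024

Step 2 — LSB step size:
delta = Vfs / L
      = 2.79 / 1024
      = 0.00272461 V

Levels = 1024; step size = 0.00272461 V


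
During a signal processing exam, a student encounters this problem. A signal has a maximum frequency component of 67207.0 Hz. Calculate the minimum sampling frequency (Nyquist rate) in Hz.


The Nyquist rate is twice the maximum frequency component.
fs_min = 2 * fmax
      = 2 * 67207.0
      = 134414.0 Hz

134414.0


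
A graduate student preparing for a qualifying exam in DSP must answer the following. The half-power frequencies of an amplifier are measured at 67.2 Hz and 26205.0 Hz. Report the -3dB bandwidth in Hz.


Bandwidth is the difference of -3dB frequencies:
BW = f_high - f_low
   = 26205.0 - 67.2
   = 26137.8 Hz

26137.8 Hz


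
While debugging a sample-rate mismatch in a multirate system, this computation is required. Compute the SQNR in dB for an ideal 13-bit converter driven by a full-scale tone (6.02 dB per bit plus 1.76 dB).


Theoretical SNR for a full-scale sinusoid:
SNR = 6.02 * N + 1.76
    = 6.02 * 13 + 1.76
    = 78.26 + 1.76
    = 80.02 dB

80.02 dB


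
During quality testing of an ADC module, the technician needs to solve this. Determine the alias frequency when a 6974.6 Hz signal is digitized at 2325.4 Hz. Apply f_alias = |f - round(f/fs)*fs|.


Compute the nearest integer multiple of fs to the signal:
n = round(6974.6 / 2325.4) = 3
f_alias = |6974.6 - 3 * 2325.4|
        = |6974.6 - 6976.2|
        = 1.6 Hz

1.6


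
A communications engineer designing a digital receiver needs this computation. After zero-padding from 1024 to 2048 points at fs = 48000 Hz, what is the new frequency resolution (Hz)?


Frequency resolution after zero-padding:
N_padded = 1024 * 2 = 2048
df = fs / N_padded
   = 48000 / 2048
   = 23.4375 Hz

23.4375 Hz


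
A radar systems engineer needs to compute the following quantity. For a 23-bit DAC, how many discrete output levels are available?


Number of quantization levels = 2^N
= 2^23
= 8388608

8388608


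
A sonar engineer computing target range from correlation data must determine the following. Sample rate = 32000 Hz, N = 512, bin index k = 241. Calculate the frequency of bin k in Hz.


Frequency of DFT bin k:
f_k = k * fs / N
    = 241 * 32000 / 512
    = 7712000 / 512
    = 15062.5 Hz

15062.5 Hz


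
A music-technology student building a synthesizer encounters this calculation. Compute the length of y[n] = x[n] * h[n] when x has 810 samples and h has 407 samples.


Linear convolution output length:
L = N + M - 1
  = 810 + 407 - 1
  = 1216 samples

1216


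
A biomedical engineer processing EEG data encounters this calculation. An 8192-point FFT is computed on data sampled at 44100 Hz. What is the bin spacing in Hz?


DFT frequency resolution:
df = fs / N
   = 44100 / 8192
   = 5.3833 Hz

5.3833 Hz


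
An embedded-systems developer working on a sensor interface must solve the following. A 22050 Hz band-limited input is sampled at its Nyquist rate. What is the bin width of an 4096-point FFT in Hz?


Step 1 — Nyquist sampling rate:
fs = 2 * fmax = 2 * 22050 = 44100 Hz

Step 2 — DFT bin spacing:
df = fs / N = 44100 / 4096 = 10.7666 Hz

10.7666 Hz


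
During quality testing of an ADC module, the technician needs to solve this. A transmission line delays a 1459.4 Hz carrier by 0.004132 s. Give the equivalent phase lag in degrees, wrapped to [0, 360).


Phase shift from frequency and time delay:
phi = 360 * f * t_delay
    = 360 * 1459.4 * 0.004132
    = 2170.89 degrees
    mod 360 = 10.89 degrees

10.89 degrees
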